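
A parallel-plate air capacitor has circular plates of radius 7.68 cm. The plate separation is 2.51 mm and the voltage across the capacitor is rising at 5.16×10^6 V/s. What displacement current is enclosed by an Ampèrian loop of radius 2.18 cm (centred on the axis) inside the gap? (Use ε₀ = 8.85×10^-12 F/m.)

2.72×10^-5 A

I_d = C dV/dt with C = ε₀πR²/d = 6.533×10^-11 F, so I_d = (6.533×10^-11)(5.16×10^6) = 3.371×10^-4 A.
Through an area πr² the displacement current is I_d·(πr²/πR²) = I_d (r/R)² = 2.72×10^-5 A.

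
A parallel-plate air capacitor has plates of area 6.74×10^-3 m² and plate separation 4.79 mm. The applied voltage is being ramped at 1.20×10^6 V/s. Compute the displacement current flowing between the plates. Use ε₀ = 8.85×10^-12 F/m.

1.49×10^-5 A

E = V/d so dE/dt = (dV/dt)/d = 2.505×10^8 V/(m·s), and I_d = ε₀ A dE/dt = (8.85×10^-12)(6.74×10^-3)(2.505×10^8) = 1.49×10^-5 A.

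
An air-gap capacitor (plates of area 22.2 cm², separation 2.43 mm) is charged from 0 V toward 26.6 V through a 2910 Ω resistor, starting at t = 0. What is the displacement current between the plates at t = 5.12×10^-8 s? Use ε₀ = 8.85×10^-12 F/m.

C = ε₀A/d = (8.85×10^-12)(2.22×10^-3)/(2.43×10^-3) = 8.085×10^-12 F and τ = RC = 2.353×10^-8 s. I_d in the gap equals the RC charging current.
I_d(t) = (V₀/R) e^(−t/τ) = 9.141×10^-3 · e^(−2.176) = 1.04×10^-3 A.

1.04×10^-3 A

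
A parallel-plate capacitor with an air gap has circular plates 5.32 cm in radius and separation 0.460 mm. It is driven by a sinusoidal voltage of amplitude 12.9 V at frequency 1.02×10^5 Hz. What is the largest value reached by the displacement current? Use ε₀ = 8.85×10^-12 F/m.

1.41×10^-3 A

The displacement current equals the conduction current C dV/dt, which peaks at C V₀ ω.
With C = ε₀A/d = (8.85×10^-12)(8.891×10^-3)/(4.60×10^-4) = 1.711×10^-10 F and ω = 2πf = 6.409×10^5 rad/s, I_d,max = (1.711×10^-10)(12.9)(6.409×10^5) = 1.41×10^-3 A.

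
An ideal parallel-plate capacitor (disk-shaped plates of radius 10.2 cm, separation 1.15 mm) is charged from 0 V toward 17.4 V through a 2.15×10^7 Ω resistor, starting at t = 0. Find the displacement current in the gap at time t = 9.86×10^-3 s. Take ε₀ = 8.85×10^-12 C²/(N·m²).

1.31×10^-7 A

C = ε₀A/d = (8.85×10^-12)(0.03269)/(1.15×10^-3) = 2.516×10^-10 F, so τ = RC = 5.409×10^-3 s.
The conduction current is I(t) = (V₀/R) e^(−t/τ), and the displacement current between the plates equals it.
t/τ = 1.823; I_d = (17.4/2.15×10^7) · e^(−1.823) = (8.093×10^-7)(0.1615) = 1.31×10^-7 A.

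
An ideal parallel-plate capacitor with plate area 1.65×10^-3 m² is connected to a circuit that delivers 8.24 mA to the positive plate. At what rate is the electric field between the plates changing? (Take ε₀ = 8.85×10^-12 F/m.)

5.64×10^11 V/(m·s)

The displacement current between the plates equals the conduction current, I_d = 8.24 mA.
Inverting I_d = ε₀ A dE/dt gives dE/dt = 8.24×10^-3 / (8.85×10^-12 · 1.65×10^-3) = 5.64×10^11 V/(m·s).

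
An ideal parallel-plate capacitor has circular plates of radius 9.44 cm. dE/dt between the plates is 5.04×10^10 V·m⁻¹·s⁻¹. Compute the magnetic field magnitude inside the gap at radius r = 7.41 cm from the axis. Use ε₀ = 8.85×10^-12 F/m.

Total displacement current: I_d = ε₀(πR²)(dE/dt) = (8.85×10^-12)(0.02800)(5.04×10^10) = 0.01249 A.
For r < R the Ampère–Maxwell law gives B(2πr) = μ₀ I_d (r²/R²), so B = μ₀ I_d r/(2πR²) = (4π×10^-7)(0.01249)(0.0741)/(2π·0.0944²) = 2.08×10^-8 T.

2.08×10^-8 T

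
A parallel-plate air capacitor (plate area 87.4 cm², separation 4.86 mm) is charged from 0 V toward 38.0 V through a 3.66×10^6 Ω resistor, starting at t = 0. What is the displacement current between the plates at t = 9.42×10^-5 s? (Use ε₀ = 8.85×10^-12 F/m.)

2.06×10^-6 A

With C = ε₀A/d = (8.85×10^-12)(8.74×10^-3)/(4.86×10^-3) = 1.592×10^-11 F, the time constant is τ = RC = 5.827×10^-5 s, so t/τ = 1.617 and e^(−t/τ) = 0.1985.
I_d = I_cond = (V₀/R) e^(−t/τ) = (1.038×10^-5)(0.1985) = 2.06×10^-6 A.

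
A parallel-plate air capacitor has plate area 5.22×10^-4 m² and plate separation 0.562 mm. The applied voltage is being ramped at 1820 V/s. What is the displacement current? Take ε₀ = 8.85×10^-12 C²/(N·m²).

1.50×10^-8 A

C = ε₀A/d = (8.85×10^-12)(5.22×10^-4)/(5.62×10^-4) = 8.220×10^-12 F.
I_d = C dV/dt = (8.220×10^-12)(1820) = 1.50×10^-8 A.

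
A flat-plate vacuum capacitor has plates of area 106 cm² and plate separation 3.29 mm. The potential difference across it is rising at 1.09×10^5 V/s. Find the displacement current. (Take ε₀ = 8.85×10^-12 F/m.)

The field between the plates is E = V/d, so dE/dt = (1.09×10^5)/(3.29×10^-3 m) = 3.313×10^7 V/(m·s).
I_d = ε₀ A (dE/dt) = (8.85×10^-12)(0.0106)(3.313×10^7) = 3.11×10^-6 A.

3.11×10^-6 A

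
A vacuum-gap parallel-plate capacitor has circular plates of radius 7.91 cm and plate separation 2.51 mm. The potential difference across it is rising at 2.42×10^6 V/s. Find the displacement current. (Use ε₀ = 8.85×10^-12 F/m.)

1.68×10^-4 A

The displacement current equals the charging current C dV/dt. With C = ε₀A/d = (8.85×10^-12)(0.01966)/(2.51×10^-3) = 6.932×10^-11 F, I_d = (6.932×10^-11)(2.42×10^6) = 1.68×10^-4 A.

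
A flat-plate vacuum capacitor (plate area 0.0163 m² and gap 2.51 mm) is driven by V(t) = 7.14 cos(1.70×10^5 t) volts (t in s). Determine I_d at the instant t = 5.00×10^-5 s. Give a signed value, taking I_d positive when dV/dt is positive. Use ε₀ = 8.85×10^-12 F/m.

-5.57×10^-5 A

dE/dt = (V₀ω/d)·−sin(ωt) with ωt = 8.5 rad: (7.14)(1.70×10^5)(-0.7985)/(2.51×10^-3) = -3.861×10^8 V/(m·s).
I_d = ε₀ A dE/dt = (8.85×10^-12)(0.0163)(-3.861×10^8) = -5.57×10^-5 A.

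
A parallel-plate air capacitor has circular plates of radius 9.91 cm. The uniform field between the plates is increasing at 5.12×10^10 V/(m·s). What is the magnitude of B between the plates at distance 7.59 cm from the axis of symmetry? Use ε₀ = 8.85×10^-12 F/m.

2.16×10^-8 T

Total displacement current: I_d = ε₀(πR²)(dE/dt) = (8.85×10^-12)(0.03085)(5.12×10^10) = 0.01398 A.
∮B·dl = μ₀ I_d,enc with I_d,enc = I_d r²/R² = 8.201×10^-3 A; so B = μ₀ I_d,enc/(2πr) = 2.16×10^-8 T.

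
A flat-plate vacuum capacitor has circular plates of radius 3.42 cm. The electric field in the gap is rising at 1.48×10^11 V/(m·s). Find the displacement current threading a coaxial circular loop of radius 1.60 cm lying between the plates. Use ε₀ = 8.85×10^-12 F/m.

1.05×10^-3 A

I_d = ε₀ dΦ_E/dt = ε₀ πR² (dE/dt) = (8.85×10^-12)(3.675×10^-3)(1.48×10^11) = 4.814×10^-3 A through the full plate area.
Since J_d is uniform, the enclosed fraction is (r/R)² = 0.2189, giving I_d,enc = 1.05×10^-3 A.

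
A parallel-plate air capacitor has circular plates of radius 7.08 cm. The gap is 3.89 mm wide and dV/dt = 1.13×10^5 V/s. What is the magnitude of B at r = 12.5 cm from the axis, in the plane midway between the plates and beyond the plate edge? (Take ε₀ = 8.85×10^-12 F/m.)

6.48×10^-12 T

With E = V/d, dE/dt = 2.905×10^7 V/(m·s) and πR² = 0.01575 m², giving I_d = ε₀ πR² dE/dt = 4.049×10^-6 A.
For r ≥ R the full I_d is enclosed: B = μ₀ I_d/(2πr) = (4π×10^-7)(4.049×10^-6)/(2π·0.125) = 6.48×10^-12 T.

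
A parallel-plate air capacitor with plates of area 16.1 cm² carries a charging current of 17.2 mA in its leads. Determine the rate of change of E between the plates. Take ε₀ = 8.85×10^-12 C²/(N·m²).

1.21×10^12 V/(m·s)

Charge continuity gives I_d = I = 0.0172 A between the plates.
Inverting I_d = ε₀ A dE/dt gives dE/dt = 0.0172 / (8.85×10^-12 · 1.61×10^-3) = 1.21×10^12 V/(m·s).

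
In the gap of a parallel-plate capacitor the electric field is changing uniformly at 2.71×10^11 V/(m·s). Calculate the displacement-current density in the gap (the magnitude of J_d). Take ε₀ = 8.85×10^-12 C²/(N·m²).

2.40 A/m²

J_d = ε₀ dE/dt = (8.85×10^-12)(2.71×10^11) = 2.40 A/m².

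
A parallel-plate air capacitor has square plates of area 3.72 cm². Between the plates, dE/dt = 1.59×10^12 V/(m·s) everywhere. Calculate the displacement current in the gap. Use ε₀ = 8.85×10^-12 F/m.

With a uniform field, Φ_E = EA, so I_d = ε₀ A dE/dt = 5.23×10^-3 A.

5.23×10^-3 A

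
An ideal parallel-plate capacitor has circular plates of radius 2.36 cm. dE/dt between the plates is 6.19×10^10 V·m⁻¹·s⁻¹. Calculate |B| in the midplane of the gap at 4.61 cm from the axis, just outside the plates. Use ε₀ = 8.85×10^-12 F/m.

4.16×10^-9 T

I_d = ε₀ dΦ_E/dt = ε₀ πR² (dE/dt) = (8.85×10^-12)(1.750×10^-3)(6.19×10^10) = 9.587×10^-4 A through the full plate area.
Outside the plates the loop encloses all of I_d, so B·2πr = μ₀ I_d and B = 4.16×10^-9 T.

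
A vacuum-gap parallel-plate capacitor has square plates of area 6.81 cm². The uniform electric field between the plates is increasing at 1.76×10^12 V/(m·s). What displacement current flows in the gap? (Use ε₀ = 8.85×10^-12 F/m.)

With a uniform field, Φ_E = EA, so I_d = ε₀ A dE/dt = 0.0106 A.

0.0106 A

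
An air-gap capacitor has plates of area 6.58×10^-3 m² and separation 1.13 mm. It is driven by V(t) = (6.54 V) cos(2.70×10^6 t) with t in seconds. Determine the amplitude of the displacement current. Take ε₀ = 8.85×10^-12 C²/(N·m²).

9.10×10^-4 A

(dE/dt)_max = V₀ω/d = 1.563×10^10 V/(m·s); ω = 2.70×10^6 rad/s.
I_d,max = ε₀ A (dE/dt)_max = (8.85×10^-12)(6.58×10^-3)(1.563×10^10) = 9.10×10^-4 A.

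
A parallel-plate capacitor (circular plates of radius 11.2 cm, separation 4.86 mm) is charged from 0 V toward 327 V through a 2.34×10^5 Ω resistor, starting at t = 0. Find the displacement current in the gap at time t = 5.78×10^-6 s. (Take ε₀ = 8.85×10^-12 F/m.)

With C = ε₀A/d = (8.85×10^-12)(0.03941)/(4.86×10^-3) = 7.177×10^-11 F, the time constant is τ = RC = 1.679×10^-5 s, so t/τ = 0.3443 and e^(−t/τ) = 0.7087.
I_d = I_cond = (V₀/R) e^(−t/τ) = (1.397×10^-3)(0.7087) = 9.90×10^-4 A.

9.90×10^-4 A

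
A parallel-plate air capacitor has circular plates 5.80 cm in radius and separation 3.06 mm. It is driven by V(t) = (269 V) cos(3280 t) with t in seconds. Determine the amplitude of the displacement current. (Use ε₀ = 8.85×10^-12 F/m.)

C = ε₀A/d = (8.85×10^-12)(0.01057)/(3.06×10^-3) = 3.057×10^-11 F; ω = 3280 rad/s.
I_d = C dV/dt, so |I_d|_max = C V₀ ω = (3.057×10^-11)(269)(3280) = 2.70×10^-5 A.

2.70×10^-5 A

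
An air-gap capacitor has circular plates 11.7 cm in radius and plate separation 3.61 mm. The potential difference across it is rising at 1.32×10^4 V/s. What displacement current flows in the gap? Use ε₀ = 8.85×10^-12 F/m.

C = ε₀A/d = (8.85×10^-12)(0.04301)/(3.61×10^-3) = 1.054×10^-10 F.
I_d = C dV/dt = (1.054×10^-10)(1.32×10^4) = 1.39×10^-6 A.

1.39×10^-6 A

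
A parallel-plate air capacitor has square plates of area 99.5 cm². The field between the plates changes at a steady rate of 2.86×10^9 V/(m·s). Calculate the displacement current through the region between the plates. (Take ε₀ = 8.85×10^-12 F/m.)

With a uniform field, Φ_E = EA, so I_d = ε₀ A dE/dt = 2.52×10^-4 A.

2.52×10^-4 A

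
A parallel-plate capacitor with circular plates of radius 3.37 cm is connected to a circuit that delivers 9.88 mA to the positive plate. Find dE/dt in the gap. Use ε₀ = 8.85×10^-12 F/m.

The displacement current between the plates equals the conduction current, I_d = 9.88 mA.
Inverting I_d = ε₀ A dE/dt gives dE/dt = 9.88×10^-3 / (8.85×10^-12 · 3.568×10^-3) = 3.13×10^11 V/(m·s).

3.13×10^11 V/(m·s)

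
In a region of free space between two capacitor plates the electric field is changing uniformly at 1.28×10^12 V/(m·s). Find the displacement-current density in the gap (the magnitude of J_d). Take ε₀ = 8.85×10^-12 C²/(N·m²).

J_d = ε₀ ∂E/∂t, so J_d = 11.3 A/m².

11.3 A/m²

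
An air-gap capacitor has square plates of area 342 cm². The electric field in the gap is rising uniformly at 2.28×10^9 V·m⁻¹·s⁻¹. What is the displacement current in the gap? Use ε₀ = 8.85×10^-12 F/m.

With a uniform field, Φ_E = EA, so I_d = ε₀ A dE/dt = 6.90×10^-4 A.

6.90×10^-4 A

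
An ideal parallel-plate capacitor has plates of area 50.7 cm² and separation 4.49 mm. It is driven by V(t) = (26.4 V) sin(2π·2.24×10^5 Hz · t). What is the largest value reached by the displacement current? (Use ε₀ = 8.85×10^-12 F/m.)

3.71×10^-4 A

The displacement current equals the conduction current C dV/dt, which peaks at C V₀ ω.
With C = ε₀A/d = (8.85×10^-12)(5.07×10^-3)/(4.49×10^-3) = 9.993×10^-12 F and ω = 2πf = 1.407×10^6 rad/s, I_d,max = (9.993×10^-12)(26.4)(1.407×10^6) = 3.71×10^-4 A.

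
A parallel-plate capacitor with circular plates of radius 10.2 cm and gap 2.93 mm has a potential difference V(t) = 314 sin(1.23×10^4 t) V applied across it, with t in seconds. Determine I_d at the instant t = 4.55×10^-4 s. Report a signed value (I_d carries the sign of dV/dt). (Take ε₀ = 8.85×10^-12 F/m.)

dV/dt = (314)(1.23×10^4)·cos(5.5965) = 2.987×10^6 V/s.
I_d = C dV/dt with C = ε₀A/d = (8.85×10^-12)(0.03269)/(2.93×10^-3) = 9.874×10^-11 F, so I_d = (9.874×10^-11)(2.987×10^6) = 2.95×10^-4 A.

2.95×10^-4 A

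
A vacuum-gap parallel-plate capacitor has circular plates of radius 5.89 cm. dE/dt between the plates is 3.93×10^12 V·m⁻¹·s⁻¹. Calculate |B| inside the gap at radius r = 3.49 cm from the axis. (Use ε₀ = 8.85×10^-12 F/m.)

Through the whole plate area (πR² = 0.01090 m²), I_d = ε₀ πR² dE/dt = 0.3791 A.
For r < R the Ampère–Maxwell law gives B(2πr) = μ₀ I_d (r²/R²), so B = μ₀ I_d r/(2πR²) = (4π×10^-7)(0.3791)(0.0349)/(2π·0.0589²) = 7.63×10^-7 T.

7.63×10^-7 T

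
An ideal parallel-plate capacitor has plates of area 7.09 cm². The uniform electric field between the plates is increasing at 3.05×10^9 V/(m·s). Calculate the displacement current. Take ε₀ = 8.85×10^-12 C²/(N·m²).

The displacement current is ε₀ times dΦ_E/dt = ε₀ A dE/dt = (8.85×10^-12)(7.09×10^-4)(3.05×10^9) = 1.91×10^-5 A.

1.91×10^-5 A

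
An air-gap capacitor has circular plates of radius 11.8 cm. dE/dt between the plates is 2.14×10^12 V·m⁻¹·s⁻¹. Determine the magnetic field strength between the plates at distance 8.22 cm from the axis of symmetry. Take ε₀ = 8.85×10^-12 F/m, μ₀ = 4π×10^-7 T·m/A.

9.78×10^-7 T

Total displacement current: I_d = ε₀(πR²)(dE/dt) = (8.85×10^-12)(0.04374)(2.14×10^12) = 0.8284 A.
An Ampèrian loop of radius r encloses a fraction (r/R)² of I_d. Then B·2πr = μ₀ I_d (r/R)², giving B = μ₀ I_d r/(2πR²) = 9.78×10^-7 T.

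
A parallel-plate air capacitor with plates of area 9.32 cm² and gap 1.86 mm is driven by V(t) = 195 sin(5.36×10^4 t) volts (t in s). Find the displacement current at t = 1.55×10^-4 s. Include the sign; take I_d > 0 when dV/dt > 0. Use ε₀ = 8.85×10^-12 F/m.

dV/dt = (195)(5.36×10^4)·cos(8.308) = -4.584×10^6 V/s.
I_d = C dV/dt with C = ε₀A/d = (8.85×10^-12)(9.32×10^-4)/(1.86×10^-3) = 4.435×10^-12 F, so I_d = (4.435×10^-12)(-4.584×10^6) = -2.03×10^-5 A.

-2.03×10^-5 A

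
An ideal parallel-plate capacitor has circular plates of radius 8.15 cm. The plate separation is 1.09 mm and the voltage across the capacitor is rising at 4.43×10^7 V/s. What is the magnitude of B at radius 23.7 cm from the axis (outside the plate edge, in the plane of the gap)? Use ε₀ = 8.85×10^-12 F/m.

6.33×10^-9 T

I_d = C dV/dt with C = ε₀πR²/d = 1.694×10^-10 F, so I_d = (1.694×10^-10)(4.43×10^7) = 7.504×10^-3 A.
With r > R the enclosed displacement current is the full I_d; B = μ₀ I_d / (2πr) = 6.33×10^-9 T.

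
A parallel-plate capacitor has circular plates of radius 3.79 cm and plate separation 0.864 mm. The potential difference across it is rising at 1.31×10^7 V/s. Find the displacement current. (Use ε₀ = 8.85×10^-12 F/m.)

6.06×10^-4 A

The displacement current equals the charging current C dV/dt. With C = ε₀A/d = (8.85×10^-12)(4.513×10^-3)/(8.64×10^-4) = 4.623×10^-11 F, I_d = (4.623×10^-11)(1.31×10^7) = 6.06×10^-4 A.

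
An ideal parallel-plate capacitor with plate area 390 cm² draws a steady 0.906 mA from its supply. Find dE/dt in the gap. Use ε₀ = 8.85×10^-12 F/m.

2.62×10^9 V/(m·s)

By continuity, I_d in the gap equals the 0.906 mA flowing in the wire.
Since I_d = ε₀ A dE/dt, dE/dt = I_d/(ε₀A) = (9.06×10^-4)/((8.85×10^-12)(0.0390)) = 2.62×10^9 V/(m·s).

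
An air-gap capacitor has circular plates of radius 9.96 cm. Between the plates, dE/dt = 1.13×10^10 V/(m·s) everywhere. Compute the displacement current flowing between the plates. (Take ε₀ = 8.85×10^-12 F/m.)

3.12×10^-3 A

With a uniform field, Φ_E = EA, so I_d = ε₀ A dE/dt = 3.12×10^-3 A.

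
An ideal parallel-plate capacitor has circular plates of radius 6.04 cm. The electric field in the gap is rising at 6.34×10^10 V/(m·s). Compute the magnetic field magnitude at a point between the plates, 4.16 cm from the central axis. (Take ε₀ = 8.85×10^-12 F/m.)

Total displacement current: I_d = ε₀(πR²)(dE/dt) = (8.85×10^-12)(0.01146)(6.34×10^10) = 6.430×10^-3 A.
An Ampèrian loop of radius r encloses a fraction (r/R)² of I_d. Then B·2πr = μ₀ I_d (r/R)², giving B = μ₀ I_d r/(2πR²) = 1.47×10^-8 T.

1.47×10^-8 T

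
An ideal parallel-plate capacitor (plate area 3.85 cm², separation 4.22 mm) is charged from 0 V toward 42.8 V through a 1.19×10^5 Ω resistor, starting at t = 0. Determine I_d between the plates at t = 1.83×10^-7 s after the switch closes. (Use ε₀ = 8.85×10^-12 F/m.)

5.35×10^-5 A

C = ε₀A/d = (8.85×10^-12)(3.85×10^-4)/(4.22×10^-3) = 8.074×10^-13 F and τ = RC = 9.608×10^-8 s. I_d in the gap equals the RC charging current.
I_d(t) = (V₀/R) e^(−t/τ) = 3.597×10^-4 · e^(−1.905) = 5.35×10^-5 A.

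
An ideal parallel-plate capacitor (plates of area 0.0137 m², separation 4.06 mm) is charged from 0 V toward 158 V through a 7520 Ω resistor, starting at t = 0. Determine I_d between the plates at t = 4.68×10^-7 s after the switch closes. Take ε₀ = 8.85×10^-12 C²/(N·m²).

With C = ε₀A/d = (8.85×10^-12)(0.0137)/(4.06×10^-3) = 2.986×10^-11 F, the time constant is τ = RC = 2.245×10^-7 s, so t/τ = 2.085 and e^(−t/τ) = 0.1243.
I_d = I_cond = (V₀/R) e^(−t/τ) = (0.02101)(0.1243) = 2.61×10^-3 A.

2.61×10^-3 A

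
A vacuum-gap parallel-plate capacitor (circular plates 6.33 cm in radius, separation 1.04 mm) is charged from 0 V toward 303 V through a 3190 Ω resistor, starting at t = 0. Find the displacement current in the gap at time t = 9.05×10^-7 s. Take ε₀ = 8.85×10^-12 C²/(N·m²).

C = ε₀A/d = (8.85×10^-12)(0.01259)/(1.04×10^-3) = 1.071×10^-10 F and τ = RC = 3.416×10^-7 s. I_d in the gap equals the RC charging current.
I_d(t) = (V₀/R) e^(−t/τ) = 0.09498 · e^(−2.649) = 6.72×10^-3 A.

6.72×10^-3 A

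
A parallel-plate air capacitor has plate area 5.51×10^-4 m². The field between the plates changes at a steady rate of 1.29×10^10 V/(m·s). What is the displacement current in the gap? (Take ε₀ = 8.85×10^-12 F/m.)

6.29×10^-5 A

With a uniform field, Φ_E = EA, so I_d = ε₀ A dE/dt = 6.29×10^-5 A.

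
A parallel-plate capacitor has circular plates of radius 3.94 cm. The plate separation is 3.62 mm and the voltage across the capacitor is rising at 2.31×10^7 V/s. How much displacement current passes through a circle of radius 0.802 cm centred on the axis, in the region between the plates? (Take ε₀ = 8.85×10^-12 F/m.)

1.14×10^-5 A

I_d = C dV/dt with C = ε₀πR²/d = 1.192×10^-11 F, so I_d = (1.192×10^-11)(2.31×10^7) = 2.754×10^-4 A.
The field is uniform, so I_d,enc = I_d (r/R)² = (2.754×10^-4)(0.802/3.94)² = 1.14×10^-5 A.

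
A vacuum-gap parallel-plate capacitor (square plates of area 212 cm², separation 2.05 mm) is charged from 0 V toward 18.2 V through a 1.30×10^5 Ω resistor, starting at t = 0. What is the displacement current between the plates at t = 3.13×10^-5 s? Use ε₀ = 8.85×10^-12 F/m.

1.01×10^-5 A

C = ε₀A/d = (8.85×10^-12)(0.0212)/(2.05×10^-3) = 9.152×10^-11 F and τ = RC = 1.190×10^-5 s. I_d in the gap equals the RC charging current.
I_d(t) = (V₀/R) e^(−t/τ) = 1.400×10^-4 · e^(−2.630) = 1.01×10^-5 A.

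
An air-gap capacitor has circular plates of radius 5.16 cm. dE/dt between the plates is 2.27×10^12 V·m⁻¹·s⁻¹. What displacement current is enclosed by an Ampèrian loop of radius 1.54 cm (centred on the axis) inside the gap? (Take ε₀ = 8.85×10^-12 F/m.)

Through the whole plate area (πR² = 8.365×10^-3 m²), I_d = ε₀ πR² dE/dt = 0.1680 A.
The field is uniform, so I_d,enc = I_d (r/R)² = (0.1680)(1.54/5.16)² = 0.0150 A.

0.0150 A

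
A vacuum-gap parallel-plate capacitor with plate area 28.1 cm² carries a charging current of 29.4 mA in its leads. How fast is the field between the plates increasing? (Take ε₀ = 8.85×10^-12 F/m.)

The displacement current between the plates equals the conduction current, I_d = 29.4 mA.
Inverting I_d = ε₀ A dE/dt gives dE/dt = 0.0294 / (8.85×10^-12 · 2.81×10^-3) = 1.18×10^12 V/(m·s).

1.18×10^12 V/(m·s)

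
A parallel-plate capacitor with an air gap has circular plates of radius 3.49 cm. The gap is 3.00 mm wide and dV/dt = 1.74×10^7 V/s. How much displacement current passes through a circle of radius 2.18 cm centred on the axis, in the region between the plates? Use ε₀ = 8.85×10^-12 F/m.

dE/dt = (dV/dt)/d = 5.800×10^9 V/(m·s); I_d = ε₀(πR²)(dE/dt) = (8.85×10^-12)(3.826×10^-3)(5.800×10^9) = 1.964×10^-4 A.
Through an area πr² the displacement current is I_d·(πr²/πR²) = I_d (r/R)² = 7.66×10^-5 A.

7.66×10^-5 A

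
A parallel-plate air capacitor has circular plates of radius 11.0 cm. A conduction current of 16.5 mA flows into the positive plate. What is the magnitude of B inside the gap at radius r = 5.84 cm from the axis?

Between the plates the displacement current equals the wire current: I_d = 16.5 mA = 0.0165 A.
For r < R the Ampère–Maxwell law gives B(2πr) = μ₀ I_d (r²/R²), so B = μ₀ I_d r/(2πR²) = (4π×10^-7)(0.0165)(0.0584)/(2π·0.110²) = 1.59×10^-8 T.

1.59×10^-8 T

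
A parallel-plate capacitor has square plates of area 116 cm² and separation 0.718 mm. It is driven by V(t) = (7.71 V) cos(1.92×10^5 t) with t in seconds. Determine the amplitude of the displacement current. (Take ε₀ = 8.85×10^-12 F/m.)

The displacement current equals the conduction current C dV/dt, which peaks at C V₀ ω.
With C = ε₀A/d = (8.85×10^-12)(0.0116)/(7.18×10^-4) = 1.430×10^-10 F and ω = 1.92×10^5 rad/s, I_d,max = (1.430×10^-10)(7.71)(1.92×10^5) = 2.12×10^-4 A.

2.12×10^-4 A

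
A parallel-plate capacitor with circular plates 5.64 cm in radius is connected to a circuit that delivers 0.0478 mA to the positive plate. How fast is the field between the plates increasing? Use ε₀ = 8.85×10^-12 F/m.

5.40×10^8 V/(m·s)

Charge continuity gives I_d = I = 4.78×10^-5 A between the plates.
Since I_d = ε₀ A dE/dt, dE/dt = I_d/(ε₀A) = (4.78×10^-5)/((8.85×10^-12)(9.993×10^-3)) = 5.40×10^8 V/(m·s).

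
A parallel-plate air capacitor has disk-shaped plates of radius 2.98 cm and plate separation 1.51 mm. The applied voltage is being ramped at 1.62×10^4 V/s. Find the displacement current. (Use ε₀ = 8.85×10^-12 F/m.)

2.65×10^-7 A

The displacement current equals the charging current C dV/dt. With C = ε₀A/d = (8.85×10^-12)(2.790×10^-3)/(1.51×10^-3) = 1.635×10^-11 F, I_d = (1.635×10^-11)(1.62×10^4) = 2.65×10^-7 A.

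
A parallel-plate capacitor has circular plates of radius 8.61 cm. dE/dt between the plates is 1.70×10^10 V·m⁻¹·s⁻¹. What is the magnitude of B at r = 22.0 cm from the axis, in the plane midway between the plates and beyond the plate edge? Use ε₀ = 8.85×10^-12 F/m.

3.19×10^-9 T

Through the whole plate area (πR² = 0.02329 m²), I_d = ε₀ πR² dE/dt = 3.504×10^-3 A.
Outside the plates the loop encloses all of I_d, so B·2πr = μ₀ I_d and B = 3.19×10^-9 T.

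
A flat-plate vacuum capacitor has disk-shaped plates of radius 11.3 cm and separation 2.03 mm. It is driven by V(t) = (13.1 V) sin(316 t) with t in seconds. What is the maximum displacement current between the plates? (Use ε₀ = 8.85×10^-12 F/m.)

C = ε₀A/d = (8.85×10^-12)(0.04011)/(2.03×10^-3) = 1.749×10^-10 F; ω = 316 rad/s.
I_d = C dV/dt, so |I_d|_max = C V₀ ω = (1.749×10^-10)(13.1)(316) = 7.24×10^-7 A.

7.24×10^-7 A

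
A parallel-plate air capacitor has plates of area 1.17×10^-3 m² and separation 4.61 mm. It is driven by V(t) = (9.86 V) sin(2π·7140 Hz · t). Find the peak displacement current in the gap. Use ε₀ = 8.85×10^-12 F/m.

9.94×10^-7 A

(dE/dt)_max = V₀ω/d = 9.595×10^7 V/(m·s); ω = 2πf = 4.486×10^4 rad/s.
I_d,max = ε₀ A (dE/dt)_max = (8.85×10^-12)(1.17×10^-3)(9.595×10^7) = 9.94×10^-7 A.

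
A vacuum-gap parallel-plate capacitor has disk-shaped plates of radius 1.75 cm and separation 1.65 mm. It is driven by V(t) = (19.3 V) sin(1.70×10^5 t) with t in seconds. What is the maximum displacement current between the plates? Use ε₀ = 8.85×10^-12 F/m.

C = ε₀A/d = (8.85×10^-12)(9.621×10^-4)/(1.65×10^-3) = 5.160×10^-12 F; ω = 1.70×10^5 rad/s.
I_d = C dV/dt, so |I_d|_max = C V₀ ω = (5.160×10^-12)(19.3)(1.70×10^5) = 1.69×10^-5 A.

1.69×10^-5 A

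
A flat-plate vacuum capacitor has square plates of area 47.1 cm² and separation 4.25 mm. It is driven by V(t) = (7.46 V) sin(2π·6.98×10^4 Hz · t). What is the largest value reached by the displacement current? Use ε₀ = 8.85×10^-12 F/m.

C = ε₀A/d = (8.85×10^-12)(4.71×10^-3)/(4.25×10^-3) = 9.808×10^-12 F; ω = 2πf = 4.386×10^5 rad/s.
I_d = C dV/dt, so |I_d|_max = C V₀ ω = (9.808×10^-12)(7.46)(4.386×10^5) = 3.21×10^-5 A.

3.21×10^-5 A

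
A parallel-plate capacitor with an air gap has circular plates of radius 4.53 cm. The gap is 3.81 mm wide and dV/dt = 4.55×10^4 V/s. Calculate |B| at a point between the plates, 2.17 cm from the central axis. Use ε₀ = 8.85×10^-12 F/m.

With E = V/d, dE/dt = 1.194×10^7 V/(m·s) and πR² = 6.447×10^-3 m², giving I_d = ε₀ πR² dE/dt = 6.812×10^-7 A.
For r < R the Ampère–Maxwell law gives B(2πr) = μ₀ I_d (r²/R²), so B = μ₀ I_d r/(2πR²) = (4π×10^-7)(6.812×10^-7)(0.0217)/(2π·0.0453²) = 1.44×10^-12 T.

1.44×10^-12 T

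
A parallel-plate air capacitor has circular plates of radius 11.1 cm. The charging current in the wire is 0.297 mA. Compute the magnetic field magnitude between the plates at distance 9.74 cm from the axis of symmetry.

4.70×10^-10 T

Between the plates the displacement current equals the wire current: I_d = 0.297 mA = 2.97×10^-4 A.
For r < R the Ampère–Maxwell law gives B(2πr) = μ₀ I_d (r²/R²), so B = μ₀ I_d r/(2πR²) = (4π×10^-7)(2.97×10^-4)(0.0974)/(2π·0.111²) = 4.70×10^-10 T.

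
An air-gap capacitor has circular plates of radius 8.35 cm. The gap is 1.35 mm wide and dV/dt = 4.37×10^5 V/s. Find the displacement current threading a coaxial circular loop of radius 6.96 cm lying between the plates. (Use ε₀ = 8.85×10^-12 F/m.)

4.36×10^-5 A

With E = V/d, dE/dt = 3.237×10^8 V/(m·s) and πR² = 0.02190 m², giving I_d = ε₀ πR² dE/dt = 6.274×10^-5 A.
The field is uniform, so I_d,enc = I_d (r/R)² = (6.274×10^-5)(6.96/8.35)² = 4.36×10^-5 A.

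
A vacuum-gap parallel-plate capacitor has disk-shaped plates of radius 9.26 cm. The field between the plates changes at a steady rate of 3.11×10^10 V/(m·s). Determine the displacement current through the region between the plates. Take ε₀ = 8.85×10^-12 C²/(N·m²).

7.41×10^-3 A

The displacement current is ε₀ times dΦ_E/dt = ε₀ A dE/dt = (8.85×10^-12)(0.02694)(3.11×10^10) = 7.41×10^-3 A.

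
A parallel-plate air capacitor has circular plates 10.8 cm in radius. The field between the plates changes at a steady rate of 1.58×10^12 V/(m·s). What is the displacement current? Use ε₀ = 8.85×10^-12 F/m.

0.512 A

I_d = ε₀ A (dE/dt) = (8.85×10^-12)(0.03664 m²)(1.58×10^12) = 0.512 A.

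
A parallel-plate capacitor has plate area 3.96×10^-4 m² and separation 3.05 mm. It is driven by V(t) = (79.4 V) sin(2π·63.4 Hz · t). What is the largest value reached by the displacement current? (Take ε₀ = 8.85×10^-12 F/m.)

3.63×10^-8 A

(dE/dt)_max = V₀ω/d = 1.037×10^7 V/(m·s); ω = 2πf = 398.4 rad/s.
I_d,max = ε₀ A (dE/dt)_max = (8.85×10^-12)(3.96×10^-4)(1.037×10^7) = 3.63×10^-8 A.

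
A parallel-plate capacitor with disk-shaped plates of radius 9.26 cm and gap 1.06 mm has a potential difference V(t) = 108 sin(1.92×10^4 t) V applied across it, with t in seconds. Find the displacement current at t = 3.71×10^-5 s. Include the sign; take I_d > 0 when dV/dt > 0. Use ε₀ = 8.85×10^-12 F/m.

3.53×10^-4 A

C = ε₀A/d = (8.85×10^-12)(0.02694)/(1.06×10^-3) = 2.249×10^-10 F. dV/dt = V₀ω·cos(ωt); at ωt = 0.71232 rad this factor is 0.7568.
I_d = C dV/dt = (2.249×10^-10)(108)(1.92×10^4)(0.7568) = 3.53×10^-4 A.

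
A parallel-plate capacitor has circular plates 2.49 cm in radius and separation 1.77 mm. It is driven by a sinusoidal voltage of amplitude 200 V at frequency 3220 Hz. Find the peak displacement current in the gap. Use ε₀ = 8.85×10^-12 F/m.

3.94×10^-5 A

(dE/dt)_max = V₀ω/d = 2.286×10^9 V/(m·s); ω = 2πf = 2.023×10^4 rad/s.
I_d,max = ε₀ A (dE/dt)_max = (8.85×10^-12)(1.948×10^-3)(2.286×10^9) = 3.94×10^-5 A.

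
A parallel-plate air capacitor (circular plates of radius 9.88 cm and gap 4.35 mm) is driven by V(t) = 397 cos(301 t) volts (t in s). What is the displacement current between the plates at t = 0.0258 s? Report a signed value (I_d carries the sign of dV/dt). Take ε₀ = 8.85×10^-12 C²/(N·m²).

-7.43×10^-6 A

dE/dt = (V₀ω/d)·−sin(ωt) with ωt = 7.7658 rad: (397)(301)(-0.9961)/(4.35×10^-3) = -2.736×10^7 V/(m·s).
I_d = ε₀ A dE/dt = (8.85×10^-12)(0.03067)(-2.736×10^7) = -7.43×10^-6 A.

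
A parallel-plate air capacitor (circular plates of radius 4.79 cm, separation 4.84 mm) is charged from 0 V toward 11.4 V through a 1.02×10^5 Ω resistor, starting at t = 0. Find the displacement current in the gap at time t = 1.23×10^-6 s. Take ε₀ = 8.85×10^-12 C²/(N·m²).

4.48×10^-5 A

With C = ε₀A/d = (8.85×10^-12)(7.208×10^-3)/(4.84×10^-3) = 1.318×10^-11 F, the time constant is τ = RC = 1.344×10^-6 s, so t/τ = 0.9152 and e^(−t/τ) = 0.4004.
I_d = I_cond = (V₀/R) e^(−t/τ) = (1.118×10^-4)(0.4004) = 4.48×10^-5 A.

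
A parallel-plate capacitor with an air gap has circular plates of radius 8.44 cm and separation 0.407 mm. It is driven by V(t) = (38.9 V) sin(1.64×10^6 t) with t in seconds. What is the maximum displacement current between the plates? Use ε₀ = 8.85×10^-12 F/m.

The displacement current equals the conduction current C dV/dt, which peaks at C V₀ ω.
With C = ε₀A/d = (8.85×10^-12)(0.02238)/(4.07×10^-4) = 4.866×10^-10 F and ω = 1.64×10^6 rad/s, I_d,max = (4.866×10^-10)(38.9)(1.64×10^6) = 0.0310 A.

0.0310 A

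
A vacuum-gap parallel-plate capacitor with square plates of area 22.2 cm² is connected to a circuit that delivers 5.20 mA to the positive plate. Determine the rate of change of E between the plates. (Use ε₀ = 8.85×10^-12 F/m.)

2.65×10^11 V/(m·s)

Charge continuity gives I_d = I = 5.20×10^-3 A between the plates.
Then dE/dt = I_d/(ε₀A) = 2.65×10^11 V/(m·s).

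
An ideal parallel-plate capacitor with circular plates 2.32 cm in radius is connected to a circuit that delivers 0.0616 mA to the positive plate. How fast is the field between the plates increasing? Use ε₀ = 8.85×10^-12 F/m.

By continuity, I_d in the gap equals the 0.0616 mA flowing in the wire.
Inverting I_d = ε₀ A dE/dt gives dE/dt = 6.16×10^-5 / (8.85×10^-12 · 1.691×10^-3) = 4.12×10^9 V/(m·s).

4.12×10^9 V/(m·s)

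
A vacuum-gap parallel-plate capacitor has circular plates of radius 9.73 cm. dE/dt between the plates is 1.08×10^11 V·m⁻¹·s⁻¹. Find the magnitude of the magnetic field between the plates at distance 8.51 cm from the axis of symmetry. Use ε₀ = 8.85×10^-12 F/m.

5.11×10^-8 T

Total displacement current: I_d = ε₀(πR²)(dE/dt) = (8.85×10^-12)(0.02974)(1.08×10^11) = 0.02843 A.
∮B·dl = μ₀ I_d,enc with I_d,enc = I_d r²/R² = 0.02175 A; so B = μ₀ I_d,enc/(2πr) = 5.11×10^-8 T.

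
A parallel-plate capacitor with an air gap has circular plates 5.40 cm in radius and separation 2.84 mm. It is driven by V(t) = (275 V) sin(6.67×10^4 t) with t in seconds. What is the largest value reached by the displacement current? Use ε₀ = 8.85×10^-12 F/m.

C = ε₀A/d = (8.85×10^-12)(9.161×10^-3)/(2.84×10^-3) = 2.855×10^-11 F; ω = 6.67×10^4 rad/s.
I_d = C dV/dt, so |I_d|_max = C V₀ ω = (2.855×10^-11)(275)(6.67×10^4) = 5.24×10^-4 A.

5.24×10^-4 A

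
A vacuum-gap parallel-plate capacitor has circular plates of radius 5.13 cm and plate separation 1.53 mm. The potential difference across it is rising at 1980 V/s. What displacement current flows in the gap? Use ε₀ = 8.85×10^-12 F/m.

9.47×10^-8 A

E = V/d so dE/dt = (dV/dt)/d = 1.294×10^6 V/(m·s), and I_d = ε₀ A dE/dt = (8.85×10^-12)(8.268×10^-3)(1.294×10^6) = 9.47×10^-8 A.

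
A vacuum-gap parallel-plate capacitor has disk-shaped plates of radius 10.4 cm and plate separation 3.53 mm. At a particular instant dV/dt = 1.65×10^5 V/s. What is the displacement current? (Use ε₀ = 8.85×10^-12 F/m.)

E = V/d so dE/dt = (dV/dt)/d = 4.674×10^7 V/(m·s), and I_d = ε₀ A dE/dt = (8.85×10^-12)(0.03398)(4.674×10^7) = 1.41×10^-5 A.

1.41×10^-5 A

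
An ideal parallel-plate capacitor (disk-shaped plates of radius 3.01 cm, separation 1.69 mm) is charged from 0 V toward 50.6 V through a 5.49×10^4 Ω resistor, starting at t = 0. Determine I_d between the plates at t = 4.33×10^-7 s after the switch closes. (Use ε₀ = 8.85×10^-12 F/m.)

5.43×10^-4 A

C = ε₀A/d = (8.85×10^-12)(2.846×10^-3)/(1.69×10^-3) = 1.490×10^-11 F and τ = RC = 8.180×10^-7 s. I_d in the gap equals the RC charging current.
I_d(t) = (V₀/R) e^(−t/τ) = 9.217×10^-4 · e^(−0.5293) = 5.43×10^-4 A.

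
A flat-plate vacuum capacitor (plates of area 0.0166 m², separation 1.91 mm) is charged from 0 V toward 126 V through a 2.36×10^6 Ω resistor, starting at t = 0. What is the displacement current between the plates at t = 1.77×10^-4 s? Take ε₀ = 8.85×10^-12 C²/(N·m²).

C = ε₀A/d = (8.85×10^-12)(0.0166)/(1.91×10^-3) = 7.692×10^-11 F, so τ = RC = 1.815×10^-4 s.
The conduction current is I(t) = (V₀/R) e^(−t/τ), and the displacement current between the plates equals it.
t/τ = 0.9752; I_d = (126/2.36×10^6) · e^(−0.9752) = (5.339×10^-5)(0.3771) = 2.01×10^-5 A.

2.01×10^-5 A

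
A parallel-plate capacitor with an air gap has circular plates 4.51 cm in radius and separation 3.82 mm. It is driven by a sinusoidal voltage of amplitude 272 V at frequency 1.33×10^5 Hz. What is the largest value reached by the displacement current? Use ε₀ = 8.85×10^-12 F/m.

C = ε₀A/d = (8.85×10^-12)(6.390×10^-3)/(3.82×10^-3) = 1.480×10^-11 F; ω = 2πf = 8.357×10^5 rad/s.
I_d = C dV/dt, so |I_d|_max = C V₀ ω = (1.480×10^-11)(272)(8.357×10^5) = 3.36×10^-3 A.

3.36×10^-3 A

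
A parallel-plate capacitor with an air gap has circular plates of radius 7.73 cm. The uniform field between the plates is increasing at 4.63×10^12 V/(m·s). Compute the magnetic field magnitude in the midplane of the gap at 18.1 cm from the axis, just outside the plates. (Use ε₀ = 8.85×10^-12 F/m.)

8.50×10^-7 T

Through the whole plate area (πR² = 0.01877 m²), I_d = ε₀ πR² dE/dt = 0.7691 A.
With r > R the enclosed displacement current is the full I_d; B = μ₀ I_d / (2πr) = 8.50×10^-7 T.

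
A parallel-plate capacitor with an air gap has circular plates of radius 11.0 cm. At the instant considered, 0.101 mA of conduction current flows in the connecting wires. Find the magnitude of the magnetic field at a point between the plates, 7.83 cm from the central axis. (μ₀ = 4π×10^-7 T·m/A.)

1.31×10^-10 T

By continuity the displacement current in the gap matches the conduction current: I_d = 1.01×10^-4 A.
∮B·dl = μ₀ I_d,enc with I_d,enc = I_d r²/R² = 5.118×10^-5 A; so B = μ₀ I_d,enc/(2πr) = 1.31×10^-10 T.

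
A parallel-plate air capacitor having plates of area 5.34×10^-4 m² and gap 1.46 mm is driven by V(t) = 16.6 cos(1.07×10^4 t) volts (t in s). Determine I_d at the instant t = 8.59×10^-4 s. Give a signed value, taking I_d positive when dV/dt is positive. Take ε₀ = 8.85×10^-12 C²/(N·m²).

dE/dt = (V₀ω/d)·−sin(ωt) with ωt = 9.1913 rad: (16.6)(1.07×10^4)(-0.2314)/(1.46×10^-3) = -2.815×10^7 V/(m·s).
I_d = ε₀ A dE/dt = (8.85×10^-12)(5.34×10^-4)(-2.815×10^7) = -1.33×10^-7 A.

-1.33×10^-7 A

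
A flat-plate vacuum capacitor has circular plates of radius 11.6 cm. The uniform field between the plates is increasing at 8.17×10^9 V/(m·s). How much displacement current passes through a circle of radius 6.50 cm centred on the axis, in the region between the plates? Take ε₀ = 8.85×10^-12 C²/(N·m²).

9.60×10^-4 A

Total displacement current: I_d = ε₀(πR²)(dE/dt) = (8.85×10^-12)(0.04227)(8.17×10^9) = 3.056×10^-3 A.
The field is uniform, so I_d,enc = I_d (r/R)² = (3.056×10^-3)(6.50/11.6)² = 9.60×10^-4 A.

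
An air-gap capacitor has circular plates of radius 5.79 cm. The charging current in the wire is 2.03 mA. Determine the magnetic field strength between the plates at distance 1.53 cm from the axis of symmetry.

By continuity the displacement current in the gap matches the conduction current: I_d = 2.03×10^-3 A.
∮B·dl = μ₀ I_d,enc with I_d,enc = I_d r²/R² = 1.417×10^-4 A; so B = μ₀ I_d,enc/(2πr) = 1.85×10^-9 T.

1.85×10^-9 T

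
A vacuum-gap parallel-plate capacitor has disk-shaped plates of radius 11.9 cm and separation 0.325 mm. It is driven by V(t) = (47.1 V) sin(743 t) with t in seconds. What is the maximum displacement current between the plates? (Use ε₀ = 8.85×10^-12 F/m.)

4.24×10^-5 A

(dE/dt)_max = V₀ω/d = 1.077×10^8 V/(m·s); ω = 743 rad/s.
I_d,max = ε₀ A (dE/dt)_max = (8.85×10^-12)(0.04449)(1.077×10^8) = 4.24×10^-5 A.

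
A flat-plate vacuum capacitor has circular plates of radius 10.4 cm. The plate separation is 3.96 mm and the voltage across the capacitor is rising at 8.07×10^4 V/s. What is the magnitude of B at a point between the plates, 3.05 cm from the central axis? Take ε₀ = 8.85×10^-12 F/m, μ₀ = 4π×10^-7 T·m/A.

3.46×10^-12 T

With E = V/d, dE/dt = 2.038×10^7 V/(m·s) and πR² = 0.03398 m², giving I_d = ε₀ πR² dE/dt = 6.129×10^-6 A.
An Ampèrian loop of radius r encloses a fraction (r/R)² of I_d. Then B·2πr = μ₀ I_d (r/R)², giving B = μ₀ I_d r/(2πR²) = 3.46×10^-12 T.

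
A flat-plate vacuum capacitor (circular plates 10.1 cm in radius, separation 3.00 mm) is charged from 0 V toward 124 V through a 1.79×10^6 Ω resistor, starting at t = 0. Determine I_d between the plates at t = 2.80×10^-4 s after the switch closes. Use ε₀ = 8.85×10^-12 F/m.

With C = ε₀A/d = (8.85×10^-12)(0.03205)/(3.00×10^-3) = 9.455×10^-11 F, the time constant is τ = RC = 1.692×10^-4 s, so t/τ = 1.655 and e^(−t/τ) = 0.1911.
I_d = I_cond = (V₀/R) e^(−t/τ) = (6.927×10^-5)(0.1911) = 1.32×10^-5 A.

1.32×10^-5 A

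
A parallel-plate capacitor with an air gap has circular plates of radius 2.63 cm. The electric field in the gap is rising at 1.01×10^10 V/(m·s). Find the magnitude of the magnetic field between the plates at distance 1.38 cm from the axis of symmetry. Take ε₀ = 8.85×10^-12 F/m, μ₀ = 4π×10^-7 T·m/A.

I_d = ε₀ dΦ_E/dt = ε₀ πR² (dE/dt) = (8.85×10^-12)(2.173×10^-3)(1.01×10^10) = 1.942×10^-4 A through the full plate area.
An Ampèrian loop of radius r encloses a fraction (r/R)² of I_d. Then B·2πr = μ₀ I_d (r/R)², giving B = μ₀ I_d r/(2πR²) = 7.75×10^-10 T.

7.75×10^-10 T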